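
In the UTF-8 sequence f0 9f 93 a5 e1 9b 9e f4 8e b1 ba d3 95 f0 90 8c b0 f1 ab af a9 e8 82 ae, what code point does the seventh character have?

Offset 0: leading byte 0xF0 = 11110000 → 4-byte char #1 = F0 9F 93 A5.
Offset 4: leading byte 0xE1 = 11100001 → 3-byte char #2 = E1 9B 9E.
Offset 7: leading byte 0xF4 = 11110100 → 4-byte char #3 = F4 8E B1 BA.
Offset 11: leading byte 0xD3 = 11010011 → 2-byte char #4 = D3 95.
Offset 13: leading byte 0xF0 = 11110000 → 4-byte char #5 = F0 90 8C B0.
Offset 17: leading byte 0xF1 = 11110001 → 4-byte char #6 = F1 AB AF A9.
Offset 21: leading byte 0xE8 = 11101000 → 3-byte char #7 = E8 82 AE.
Leading byte 0xE8 = 11101000 matches 1110xxxx → 3-byte sequence.
Byte 1: 0xE8 = 11101000, payload 1000 (4 bits).
Byte 2: 0x82 = 10000010 (10xxxxxx ✓), payload 000010.
Byte 3: 0xAE = 10101110 (10xxxxxx ✓), payload 101110.
Concatenate: 1000000010101110 = 0x80AE (16 bits → U+80AE).

U+80AE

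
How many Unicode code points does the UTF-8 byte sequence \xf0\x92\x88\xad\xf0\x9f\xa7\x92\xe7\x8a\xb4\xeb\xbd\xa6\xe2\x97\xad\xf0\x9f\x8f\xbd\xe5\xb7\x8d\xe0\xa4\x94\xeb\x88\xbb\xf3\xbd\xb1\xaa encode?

Byte at offset 0: 0xF0 = 11110000 → 4-byte char (#1). Advance 4.
Byte at offset 4: 0xF0 = 11110000 → 4-byte char (#2). Advance 4.
Byte at offset 8: 0xE7 = 11100111 → 3-byte char (#3). Advance 3.
Byte at offset 11: 0xEB = 11101011 → 3-byte char (#4). Advance 3.
Byte at offset 14: 0xE2 = 11100010 → 3-byte char (#5). Advance 3.
Byte at offset 17: 0xF0 = 11110000 → 4-byte char (#6). Advance 4.
Byte at offset 21: 0xE5 = 11100101 → 3-byte char (#7). Advance 3.
Byte at offset 24: 0xE0 = 11100000 → 3-byte char (#8). Advance 3.
Byte at offset 27: 0xEB = 11101011 → 3-byte char (#9). Advance 3.
Byte at offset 30: 0xF3 = 11110011 → 4-byte char (#10). Advance 4.
Reached end at offset 34 after 10 code points.

10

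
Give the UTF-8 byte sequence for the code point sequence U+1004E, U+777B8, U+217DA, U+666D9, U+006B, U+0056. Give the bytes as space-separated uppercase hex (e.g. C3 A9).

U+1004E: 4-byte form → F0 90 81 8E.
U+777B8: 4-byte form → F1 B7 9E B8.
U+217DA: 4-byte form → F0 A1 9F 9A.
U+666D9: 4-byte form → F1 A6 9B 99.
U+006B: 1-byte form → 6B.
U+0056: 1-byte form → 56.
Concatenated (18 bytes): F0 90 81 8E F1 B7 9E B8 F0 A1 9F 9A F1 A6 9B 99 6B 56.

F0 90 81 8E F1 B7 9E B8 F0 A1 9F 9A F1 A6 9B 99 6B 56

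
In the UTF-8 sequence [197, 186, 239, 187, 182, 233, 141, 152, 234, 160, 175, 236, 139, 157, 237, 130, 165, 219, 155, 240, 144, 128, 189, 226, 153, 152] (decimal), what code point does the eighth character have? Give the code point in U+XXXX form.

Offset 0: leading byte 0xC5 = 11000101 → 2-byte char #1 = C5 BA.
Offset 2: leading byte 0xEF = 11101111 → 3-byte char #2 = EF BB B6.
Offset 5: leading byte 0xE9 = 11101001 → 3-byte char #3 = E9 8D 98.
Offset 8: leading byte 0xEA = 11101010 → 3-byte char #4 = EA A0 AF.
Offset 11: leading byte 0xEC = 11101100 → 3-byte char #5 = EC 8B 9D.
Offset 14: leading byte 0xED = 11101101 → 3-byte char #6 = ED 82 A5.
Offset 17: leading byte 0xDB = 11011011 → 2-byte char #7 = DB 9B.
Offset 19: leading byte 0xF0 = 11110000 → 4-byte char #8 = F0 90 80 BD.
Leading byte 0xF0 = 11110000 matches 11110xxx → 4-byte sequence.
Byte 1: 0xF0 = 11110000, payload 000 (3 bits).
Byte 2: 0x90 = 10010000 (10xxxxxx ✓), payload 010000.
Byte 3: 0x80 = 10000000 (10xxxxxx ✓), payload 000000.
Byte 4: 0xBD = 10111101 (10xxxxxx ✓), payload 111101.
Concatenate: 000010000000000111101 = 0x1003D (21 bits → U+1003D).

U+1003D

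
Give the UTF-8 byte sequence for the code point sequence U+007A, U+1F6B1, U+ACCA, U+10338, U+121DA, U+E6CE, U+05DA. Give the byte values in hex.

7A F0 9F 9A B1 EA B3 8A F0 90 8C B8 F0 92 87 9A EE 9B 8E D7 9A

U+007A: 1-byte form → 7A.
U+1F6B1: 4-byte form → F0 9F 9A B1.
U+ACCA: 3-byte form → EA B3 8A.
U+10338: 4-byte form → F0 90 8C B8.
U+121DA: 4-byte form → F0 92 87 9A.
U+E6CE: 3-byte form → EE 9B 8E.
U+05DA: 2-byte form → D7 9A.
Concatenated (21 bytes): 7A F0 9F 9A B1 EA B3 8A F0 90 8C B8 F0 92 87 9A EE 9B 8E D7 9A.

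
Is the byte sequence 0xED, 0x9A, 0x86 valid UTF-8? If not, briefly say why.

valid

Leading byte 0xED = 11101101 → 3-byte form.
Continuation bytes 0x9A=10011010, 0x86=10000110 all match 10xxxxxx.
Decoded value 0xD686 is ≥ 0x800 (shortest form) and not a surrogate.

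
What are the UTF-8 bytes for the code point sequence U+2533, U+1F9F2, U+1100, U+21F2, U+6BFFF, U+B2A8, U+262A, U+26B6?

U+2533: 3-byte form → E2 94 B3.
U+1F9F2: 4-byte form → F0 9F A7 B2.
U+1100: 3-byte form → E1 84 80.
U+21F2: 3-byte form → E2 87 B2.
U+6BFFF: 4-byte form → F1 AB BF BF.
U+B2A8: 3-byte form → EB 8A A8.
U+262A: 3-byte form → E2 98 AA.
U+26B6: 3-byte form → E2 9A B6.
Concatenated (26 bytes): E2 94 B3 F0 9F A7 B2 E1 84 80 E2 87 B2 F1 AB BF BF EB 8A A8 E2 98 AA E2 9A B6.

E2 94 B3 F0 9F A7 B2 E1 84 80 E2 87 B2 F1 AB BF BF EB 8A A8 E2 98 AA E2 9A B6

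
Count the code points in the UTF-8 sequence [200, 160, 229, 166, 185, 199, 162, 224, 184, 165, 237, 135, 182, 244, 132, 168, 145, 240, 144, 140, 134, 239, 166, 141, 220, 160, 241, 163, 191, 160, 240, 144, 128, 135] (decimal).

Byte at offset 0: 0xC8 = 11001000 → 2-byte char (#1). Advance 2.
Byte at offset 2: 0xE5 = 11100101 → 3-byte char (#2). Advance 3.
Byte at offset 5: 0xC7 = 11000111 → 2-byte char (#3). Advance 2.
Byte at offset 7: 0xE0 = 11100000 → 3-byte char (#4). Advance 3.
Byte at offset 10: 0xED = 11101101 → 3-byte char (#5). Advance 3.
Byte at offset 13: 0xF4 = 11110100 → 4-byte char (#6). Advance 4.
Byte at offset 17: 0xF0 = 11110000 → 4-byte char (#7). Advance 4.
Byte at offset 21: 0xEF = 11101111 → 3-byte char (#8). Advance 3.
Byte at offset 24: 0xDC = 11011100 → 2-byte char (#9). Advance 2.
Byte at offset 26: 0xF1 = 11110001 → 4-byte char (#10). Advance 4.
Byte at offset 30: 0xF0 = 11110000 → 4-byte char (#11). Advance 4.
Reached end at offset 34 after 11 code points.

11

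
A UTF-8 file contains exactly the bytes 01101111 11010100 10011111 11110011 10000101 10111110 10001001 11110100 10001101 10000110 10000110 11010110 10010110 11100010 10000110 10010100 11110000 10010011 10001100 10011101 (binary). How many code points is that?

7

Byte at offset 0: 0x6F = 01101111 → 1-byte char (#1). Advance 1.
Byte at offset 1: 0xD4 = 11010100 → 2-byte char (#2). Advance 2.
Byte at offset 3: 0xF3 = 11110011 → 4-byte char (#3). Advance 4.
Byte at offset 7: 0xF4 = 11110100 → 4-byte char (#4). Advance 4.
Byte at offset 11: 0xD6 = 11010110 → 2-byte char (#5). Advance 2.
Byte at offset 13: 0xE2 = 11100010 → 3-byte char (#6). Advance 3.
Byte at offset 16: 0xF0 = 11110000 → 4-byte char (#7). Advance 4.
Reached end at offset 20 after 7 code points.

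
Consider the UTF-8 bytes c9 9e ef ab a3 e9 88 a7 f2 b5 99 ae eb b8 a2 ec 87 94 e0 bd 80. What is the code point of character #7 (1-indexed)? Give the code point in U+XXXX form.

Offset 0: leading byte 0xC9 = 11001001 → 2-byte char #1 = C9 9E.
Offset 2: leading byte 0xEF = 11101111 → 3-byte char #2 = EF AB A3.
Offset 5: leading byte 0xE9 = 11101001 → 3-byte char #3 = E9 88 A7.
Offset 8: leading byte 0xF2 = 11110010 → 4-byte char #4 = F2 B5 99 AE.
Offset 12: leading byte 0xEB = 11101011 → 3-byte char #5 = EB B8 A2.
Offset 15: leading byte 0xEC = 11101100 → 3-byte char #6 = EC 87 94.
Offset 18: leading byte 0xE0 = 11100000 → 3-byte char #7 = E0 BD 80.
Leading byte 0xE0 = 11100000 matches 1110xxxx → 3-byte sequence.
Byte 1: 0xE0 = 11100000, payload 0000 (4 bits).
Byte 2: 0xBD = 10111101 (10xxxxxx ✓), payload 111101.
Byte 3: 0x80 = 10000000 (10xxxxxx ✓), payload 000000.
Concatenate: 0000111101000000 = 0xF40 (16 bits → U+0F40).

U+0F40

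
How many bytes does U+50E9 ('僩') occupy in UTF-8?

U+50E9 = 0x50E9. UTF-8 uses 1 byte below 0x80, 2 below 0x800, 3 below 0x10000, 4 up to 0x10FFFF. 0x50E9 is in U+0800–U+FFFF → 3 bytes.

3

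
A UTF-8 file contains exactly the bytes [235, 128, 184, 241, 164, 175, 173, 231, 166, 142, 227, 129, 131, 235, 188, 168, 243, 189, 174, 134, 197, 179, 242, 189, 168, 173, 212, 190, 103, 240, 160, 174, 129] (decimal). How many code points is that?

Byte at offset 0: 0xEB = 11101011 → 3-byte char (#1). Advance 3.
Byte at offset 3: 0xF1 = 11110001 → 4-byte char (#2). Advance 4.
Byte at offset 7: 0xE7 = 11100111 → 3-byte char (#3). Advance 3.
Byte at offset 10: 0xE3 = 11100011 → 3-byte char (#4). Advance 3.
Byte at offset 13: 0xEB = 11101011 → 3-byte char (#5). Advance 3.
Byte at offset 16: 0xF3 = 11110011 → 4-byte char (#6). Advance 4.
Byte at offset 20: 0xC5 = 11000101 → 2-byte char (#7). Advance 2.
Byte at offset 22: 0xF2 = 11110010 → 4-byte char (#8). Advance 4.
Byte at offset 26: 0xD4 = 11010100 → 2-byte char (#9). Advance 2.
Byte at offset 28: 0x67 = 01100111 → 1-byte char (#10). Advance 1.
Byte at offset 29: 0xF0 = 11110000 → 4-byte char (#11). Advance 4.
Reached end at offset 33 after 11 code points.

11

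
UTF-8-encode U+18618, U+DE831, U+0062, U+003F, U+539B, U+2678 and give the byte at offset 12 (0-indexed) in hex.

U+18618 → 4-byte form F0 98 98 98 at offsets 0–3.
U+DE831 → 4-byte form F3 9E A0 B1 at offsets 4–7.
U+0062 → 1-byte form 62 at offsets 8–8.
U+003F → 1-byte form 3F at offsets 9–9.
U+539B → 3-byte form E5 8E 9B at offsets 10–12.
Offset 12 falls in char 5's range; it's byte 3 of E5 8E 9B = 0x9B.

0x9B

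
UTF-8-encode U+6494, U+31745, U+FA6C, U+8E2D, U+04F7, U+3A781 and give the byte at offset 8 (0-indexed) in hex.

U+6494 → 3-byte form E6 92 94 at offsets 0–2.
U+31745 → 4-byte form F0 B1 9D 85 at offsets 3–6.
U+FA6C → 3-byte form EF A9 AC at offsets 7–9.
Offset 8 falls in char 3's range; it's byte 2 of EF A9 AC = 0xA9.

0xA9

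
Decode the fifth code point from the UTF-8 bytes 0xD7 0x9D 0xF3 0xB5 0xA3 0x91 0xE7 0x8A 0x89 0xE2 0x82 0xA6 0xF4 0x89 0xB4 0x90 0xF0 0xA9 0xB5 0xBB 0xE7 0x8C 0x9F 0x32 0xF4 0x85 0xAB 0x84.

U+109D10

Offset 0: leading byte 0xD7 = 11010111 → 2-byte char #1 = D7 9D.
Offset 2: leading byte 0xF3 = 11110011 → 4-byte char #2 = F3 B5 A3 91.
Offset 6: leading byte 0xE7 = 11100111 → 3-byte char #3 = E7 8A 89.
Offset 9: leading byte 0xE2 = 11100010 → 3-byte char #4 = E2 82 A6.
Offset 12: leading byte 0xF4 = 11110100 → 4-byte char #5 = F4 89 B4 90.
Leading byte 0xF4 = 11110100 matches 11110xxx → 4-byte sequence.
Byte 1: 0xF4 = 11110100, payload 100 (3 bits).
Byte 2: 0x89 = 10001001 (10xxxxxx ✓), payload 001001.
Byte 3: 0xB4 = 10110100 (10xxxxxx ✓), payload 110100.
Byte 4: 0x90 = 10010000 (10xxxxxx ✓), payload 010000.
Concatenate: 100001001110100010000 = 0x109D10 (21 bits → U+109D10).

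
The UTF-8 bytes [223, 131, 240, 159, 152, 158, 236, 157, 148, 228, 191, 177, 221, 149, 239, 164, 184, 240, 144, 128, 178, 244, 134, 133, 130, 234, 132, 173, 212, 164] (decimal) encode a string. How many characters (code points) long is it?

Byte at offset 0: 0xDF = 11011111 → 2-byte char (#1). Advance 2.
Byte at offset 2: 0xF0 = 11110000 → 4-byte char (#2). Advance 4.
Byte at offset 6: 0xEC = 11101100 → 3-byte char (#3). Advance 3.
Byte at offset 9: 0xE4 = 11100100 → 3-byte char (#4). Advance 3.
Byte at offset 12: 0xDD = 11011101 → 2-byte char (#5). Advance 2.
Byte at offset 14: 0xEF = 11101111 → 3-byte char (#6). Advance 3.
Byte at offset 17: 0xF0 = 11110000 → 4-byte char (#7). Advance 4.
Byte at offset 21: 0xF4 = 11110100 → 4-byte char (#8). Advance 4.
Byte at offset 25: 0xEA = 11101010 → 3-byte char (#9). Advance 3.
Byte at offset 28: 0xD4 = 11010100 → 2-byte char (#10). Advance 2.
Reached end at offset 30 after 10 code points.

10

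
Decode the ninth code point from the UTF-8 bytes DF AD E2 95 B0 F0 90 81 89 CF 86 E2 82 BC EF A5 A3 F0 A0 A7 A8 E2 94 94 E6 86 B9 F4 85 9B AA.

U+61B9

Offset 0: leading byte 0xDF = 11011111 → 2-byte char #1 = DF AD.
Offset 2: leading byte 0xE2 = 11100010 → 3-byte char #2 = E2 95 B0.
Offset 5: leading byte 0xF0 = 11110000 → 4-byte char #3 = F0 90 81 89.
Offset 9: leading byte 0xCF = 11001111 → 2-byte char #4 = CF 86.
Offset 11: leading byte 0xE2 = 11100010 → 3-byte char #5 = E2 82 BC.
Offset 14: leading byte 0xEF = 11101111 → 3-byte char #6 = EF A5 A3.
Offset 17: leading byte 0xF0 = 11110000 → 4-byte char #7 = F0 A0 A7 A8.
Offset 21: leading byte 0xE2 = 11100010 → 3-byte char #8 = E2 94 94.
Offset 24: leading byte 0xE6 = 11100110 → 3-byte char #9 = E6 86 B9.
Leading byte 0xE6 = 11100110 matches 1110xxxx → 3-byte sequence.
Byte 1: 0xE6 = 11100110, payload 0110 (4 bits).
Byte 2: 0x86 = 10000110 (10xxxxxx ✓), payload 000110.
Byte 3: 0xB9 = 10111001 (10xxxxxx ✓), payload 111001.
Concatenate: 0110000110111001 = 0x61B9 (16 bits → U+61B9).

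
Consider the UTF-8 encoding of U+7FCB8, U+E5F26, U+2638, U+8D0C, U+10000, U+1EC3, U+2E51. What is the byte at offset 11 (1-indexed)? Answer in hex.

0xB8

1-indexed offset 11 is 0-indexed offset 10.
U+7FCB8 → 4-byte form F1 BF B2 B8 at offsets 0–3.
U+E5F26 → 4-byte form F3 A5 BC A6 at offsets 4–7.
U+2638 → 3-byte form E2 98 B8 at offsets 8–10.
Offset 10 falls in char 3's range; it's byte 3 of E2 98 B8 = 0xB8.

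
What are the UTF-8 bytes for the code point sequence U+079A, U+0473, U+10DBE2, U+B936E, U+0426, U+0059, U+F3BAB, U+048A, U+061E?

U+079A: 2-byte form → DE 9A.
U+0473: 2-byte form → D1 B3.
U+10DBE2: 4-byte form → F4 8D AF A2.
U+B936E: 4-byte form → F2 B9 8D AE.
U+0426: 2-byte form → D0 A6.
U+0059: 1-byte form → 59.
U+F3BAB: 4-byte form → F3 B3 AE AB.
U+048A: 2-byte form → D2 8A.
U+061E: 2-byte form → D8 9E.
Concatenated (23 bytes): DE 9A D1 B3 F4 8D AF A2 F2 B9 8D AE D0 A6 59 F3 B3 AE AB D2 8A D8 9E.

DE 9A D1 B3 F4 8D AF A2 F2 B9 8D AE D0 A6 59 F3 B3 AE AB D2 8A D8 9E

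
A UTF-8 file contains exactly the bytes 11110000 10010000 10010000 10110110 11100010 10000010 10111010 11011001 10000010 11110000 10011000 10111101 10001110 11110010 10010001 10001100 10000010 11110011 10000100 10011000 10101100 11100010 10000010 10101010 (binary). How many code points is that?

Byte at offset 0: 0xF0 = 11110000 → 4-byte char (#1). Advance 4.
Byte at offset 4: 0xE2 = 11100010 → 3-byte char (#2). Advance 3.
Byte at offset 7: 0xD9 = 11011001 → 2-byte char (#3). Advance 2.
Byte at offset 9: 0xF0 = 11110000 → 4-byte char (#4). Advance 4.
Byte at offset 13: 0xF2 = 11110010 → 4-byte char (#5). Advance 4.
Byte at offset 17: 0xF3 = 11110011 → 4-byte char (#6). Advance 4.
Byte at offset 21: 0xE2 = 11100010 → 3-byte char (#7). Advance 3.
Reached end at offset 24 after 7 code points.

7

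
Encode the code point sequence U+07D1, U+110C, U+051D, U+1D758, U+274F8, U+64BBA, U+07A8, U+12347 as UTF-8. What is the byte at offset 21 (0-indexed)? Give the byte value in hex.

0xF0

U+07D1 → 2-byte form DF 91 at offsets 0–1.
U+110C → 3-byte form E1 84 8C at offsets 2–4.
U+051D → 2-byte form D4 9D at offsets 5–6.
U+1D758 → 4-byte form F0 9D 9D 98 at offsets 7–10.
U+274F8 → 4-byte form F0 A7 93 B8 at offsets 11–14.
U+64BBA → 4-byte form F1 A4 AE BA at offsets 15–18.
U+07A8 → 2-byte form DE A8 at offsets 19–20.
U+12347 → 4-byte form F0 92 8D 87 at offsets 21–24.
Offset 21 falls in char 8's range; it's byte 1 of F0 92 8D 87 = 0xF0.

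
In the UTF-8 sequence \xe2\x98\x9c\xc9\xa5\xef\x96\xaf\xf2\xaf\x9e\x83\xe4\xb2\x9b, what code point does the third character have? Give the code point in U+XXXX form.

Offset 0: leading byte 0xE2 = 11100010 → 3-byte char #1 = E2 98 9C.
Offset 3: leading byte 0xC9 = 11001001 → 2-byte char #2 = C9 A5.
Offset 5: leading byte 0xEF = 11101111 → 3-byte char #3 = EF 96 AF.
Leading byte 0xEF = 11101111 matches 1110xxxx → 3-byte sequence.
Byte 1: 0xEF = 11101111, payload 1111 (4 bits).
Byte 2: 0x96 = 10010110 (10xxxxxx ✓), payload 010110.
Byte 3: 0xAF = 10101111 (10xxxxxx ✓), payload 101111.
Concatenate: 1111010110101111 = 0xF5AF (16 bits → U+F5AF).

U+F5AF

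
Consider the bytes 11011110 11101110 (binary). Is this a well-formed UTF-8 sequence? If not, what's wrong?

Leading byte 0xDE = 11011110 → 2-byte form.
Byte 2 is 0xEE = 11101110, which is not 10xxxxxx — expected a continuation byte.

invalid (non-continuation byte where continuation expected)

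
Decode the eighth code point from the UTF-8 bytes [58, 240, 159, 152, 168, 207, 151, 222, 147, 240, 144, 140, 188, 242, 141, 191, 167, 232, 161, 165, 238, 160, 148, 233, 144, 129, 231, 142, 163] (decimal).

Offset 0: leading byte 0x3A = 00111010 → 1-byte char #1 = 3A.
Offset 1: leading byte 0xF0 = 11110000 → 4-byte char #2 = F0 9F 98 A8.
Offset 5: leading byte 0xCF = 11001111 → 2-byte char #3 = CF 97.
Offset 7: leading byte 0xDE = 11011110 → 2-byte char #4 = DE 93.
Offset 9: leading byte 0xF0 = 11110000 → 4-byte char #5 = F0 90 8C BC.
Offset 13: leading byte 0xF2 = 11110010 → 4-byte char #6 = F2 8D BF A7.
Offset 17: leading byte 0xE8 = 11101000 → 3-byte char #7 = E8 A1 A5.
Offset 20: leading byte 0xEE = 11101110 → 3-byte char #8 = EE A0 94.
Leading byte 0xEE = 11101110 matches 1110xxxx → 3-byte sequence.
Byte 1: 0xEE = 11101110, payload 1110 (4 bits).
Byte 2: 0xA0 = 10100000 (10xxxxxx ✓), payload 100000.
Byte 3: 0x94 = 10010100 (10xxxxxx ✓), payload 010100.
Concatenate: 1110100000010100 = 0xE814 (16 bits → U+E814).

U+E814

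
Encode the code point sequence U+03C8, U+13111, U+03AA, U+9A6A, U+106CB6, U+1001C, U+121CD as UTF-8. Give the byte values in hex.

CF 88 F0 93 84 91 CE AA E9 A9 AA F4 86 B2 B6 F0 90 80 9C F0 92 87 8D

U+03C8: 2-byte form → CF 88.
U+13111: 4-byte form → F0 93 84 91.
U+03AA: 2-byte form → CE AA.
U+9A6A: 3-byte form → E9 A9 AA.
U+106CB6: 4-byte form → F4 86 B2 B6.
U+1001C: 4-byte form → F0 90 80 9C.
U+121CD: 4-byte form → F0 92 87 8D.
Concatenated (23 bytes): CF 88 F0 93 84 91 CE AA E9 A9 AA F4 86 B2 B6 F0 90 80 9C F0 92 87 8D.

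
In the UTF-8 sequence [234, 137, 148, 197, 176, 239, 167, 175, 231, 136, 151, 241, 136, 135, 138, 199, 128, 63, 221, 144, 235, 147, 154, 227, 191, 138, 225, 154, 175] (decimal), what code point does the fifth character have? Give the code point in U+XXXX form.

Offset 0: leading byte 0xEA = 11101010 → 3-byte char #1 = EA 89 94.
Offset 3: leading byte 0xC5 = 11000101 → 2-byte char #2 = C5 B0.
Offset 5: leading byte 0xEF = 11101111 → 3-byte char #3 = EF A7 AF.
Offset 8: leading byte 0xE7 = 11100111 → 3-byte char #4 = E7 88 97.
Offset 11: leading byte 0xF1 = 11110001 → 4-byte char #5 = F1 88 87 8A.
Leading byte 0xF1 = 11110001 matches 11110xxx → 4-byte sequence.
Byte 1: 0xF1 = 11110001, payload 001 (3 bits).
Byte 2: 0x88 = 10001000 (10xxxxxx ✓), payload 001000.
Byte 3: 0x87 = 10000111 (10xxxxxx ✓), payload 000111.
Byte 4: 0x8A = 10001010 (10xxxxxx ✓), payload 001010.
Concatenate: 001001000000111001010 = 0x481CA (21 bits → U+481CA).

U+481CA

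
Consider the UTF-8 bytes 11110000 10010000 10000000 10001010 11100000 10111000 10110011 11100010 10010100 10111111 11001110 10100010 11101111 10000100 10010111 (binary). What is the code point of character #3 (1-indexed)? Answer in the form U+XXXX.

U+253F

Offset 0: leading byte 0xF0 = 11110000 → 4-byte char #1 = F0 90 80 8A.
Offset 4: leading byte 0xE0 = 11100000 → 3-byte char #2 = E0 B8 B3.
Offset 7: leading byte 0xE2 = 11100010 → 3-byte char #3 = E2 94 BF.
Leading byte 0xE2 = 11100010 matches 1110xxxx → 3-byte sequence.
Byte 1: 0xE2 = 11100010, payload 0010 (4 bits).
Byte 2: 0x94 = 10010100 (10xxxxxx ✓), payload 010100.
Byte 3: 0xBF = 10111111 (10xxxxxx ✓), payload 111111.
Concatenate: 0010010100111111 = 0x253F (16 bits → U+253F).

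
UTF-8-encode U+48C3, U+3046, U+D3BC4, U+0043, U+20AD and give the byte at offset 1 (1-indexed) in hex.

1-indexed offset 1 is 0-indexed offset 0.
U+48C3 → 3-byte form E4 A3 83 at offsets 0–2.
Offset 0 falls in char 1's range; it's byte 1 of E4 A3 83 = 0xE4.

0xE4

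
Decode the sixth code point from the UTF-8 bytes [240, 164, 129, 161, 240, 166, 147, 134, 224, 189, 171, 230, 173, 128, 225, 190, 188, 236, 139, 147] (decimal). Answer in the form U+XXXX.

U+C2D3

Offset 0: leading byte 0xF0 = 11110000 → 4-byte char #1 = F0 A4 81 A1.
Offset 4: leading byte 0xF0 = 11110000 → 4-byte char #2 = F0 A6 93 86.
Offset 8: leading byte 0xE0 = 11100000 → 3-byte char #3 = E0 BD AB.
Offset 11: leading byte 0xE6 = 11100110 → 3-byte char #4 = E6 AD 80.
Offset 14: leading byte 0xE1 = 11100001 → 3-byte char #5 = E1 BE BC.
Offset 17: leading byte 0xEC = 11101100 → 3-byte char #6 = EC 8B 93.
Leading byte 0xEC = 11101100 matches 1110xxxx → 3-byte sequence.
Byte 1: 0xEC = 11101100, payload 1100 (4 bits).
Byte 2: 0x8B = 10001011 (10xxxxxx ✓), payload 001011.
Byte 3: 0x93 = 10010011 (10xxxxxx ✓), payload 010011.
Concatenate: 1100001011010011 = 0xC2D3 (16 bits → U+C2D3).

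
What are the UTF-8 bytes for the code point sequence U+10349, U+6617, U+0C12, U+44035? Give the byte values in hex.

U+10349: 4-byte form → F0 90 8D 89.
U+6617: 3-byte form → E6 98 97.
U+0C12: 3-byte form → E0 B0 92.
U+44035: 4-byte form → F1 84 80 B5.
Concatenated (14 bytes): F0 90 8D 89 E6 98 97 E0 B0 92 F1 84 80 B5.

F0 90 8D 89 E6 98 97 E0 B0 92 F1 84 80 B5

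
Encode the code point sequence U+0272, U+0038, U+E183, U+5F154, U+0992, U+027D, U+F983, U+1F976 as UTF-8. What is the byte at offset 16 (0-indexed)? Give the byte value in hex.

0xA6

U+0272 → 2-byte form C9 B2 at offsets 0–1.
U+0038 → 1-byte form 38 at offsets 2–2.
U+E183 → 3-byte form EE 86 83 at offsets 3–5.
U+5F154 → 4-byte form F1 9F 85 94 at offsets 6–9.
U+0992 → 3-byte form E0 A6 92 at offsets 10–12.
U+027D → 2-byte form C9 BD at offsets 13–14.
U+F983 → 3-byte form EF A6 83 at offsets 15–17.
Offset 16 falls in char 7's range; it's byte 2 of EF A6 83 = 0xA6.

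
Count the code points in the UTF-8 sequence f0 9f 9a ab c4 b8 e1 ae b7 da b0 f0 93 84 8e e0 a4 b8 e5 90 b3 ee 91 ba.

8

Byte at offset 0: 0xF0 = 11110000 → 4-byte char (#1). Advance 4.
Byte at offset 4: 0xC4 = 11000100 → 2-byte char (#2). Advance 2.
Byte at offset 6: 0xE1 = 11100001 → 3-byte char (#3). Advance 3.
Byte at offset 9: 0xDA = 11011010 → 2-byte char (#4). Advance 2.
Byte at offset 11: 0xF0 = 11110000 → 4-byte char (#5). Advance 4.
Byte at offset 15: 0xE0 = 11100000 → 3-byte char (#6). Advance 3.
Byte at offset 18: 0xE5 = 11100101 → 3-byte char (#7). Advance 3.
Byte at offset 21: 0xEE = 11101110 → 3-byte char (#8). Advance 3.
Reached end at offset 24 after 8 code points.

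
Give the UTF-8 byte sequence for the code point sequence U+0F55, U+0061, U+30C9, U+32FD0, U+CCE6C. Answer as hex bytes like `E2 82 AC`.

E0 BD 95 61 E3 83 89 F0 B2 BF 90 F3 8C B9 AC

U+0F55: 3-byte form → E0 BD 95.
U+0061: 1-byte form → 61.
U+30C9: 3-byte form → E3 83 89.
U+32FD0: 4-byte form → F0 B2 BF 90.
U+CCE6C: 4-byte form → F3 8C B9 AC.
Concatenated (15 bytes): E0 BD 95 61 E3 83 89 F0 B2 BF 90 F3 8C B9 AC.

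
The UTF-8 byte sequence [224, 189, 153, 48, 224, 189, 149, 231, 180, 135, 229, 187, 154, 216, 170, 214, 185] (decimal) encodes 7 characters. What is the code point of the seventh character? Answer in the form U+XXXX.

U+05B9

Offset 0: leading byte 0xE0 = 11100000 → 3-byte char #1 = E0 BD 99.
Offset 3: leading byte 0x30 = 00110000 → 1-byte char #2 = 30.
Offset 4: leading byte 0xE0 = 11100000 → 3-byte char #3 = E0 BD 95.
Offset 7: leading byte 0xE7 = 11100111 → 3-byte char #4 = E7 B4 87.
Offset 10: leading byte 0xE5 = 11100101 → 3-byte char #5 = E5 BB 9A.
Offset 13: leading byte 0xD8 = 11011000 → 2-byte char #6 = D8 AA.
Offset 15: leading byte 0xD6 = 11010110 → 2-byte char #7 = D6 B9.
Leading byte 0xD6 = 11010110 matches 110xxxxx → 2-byte sequence.
Byte 1: 0xD6 = 11010110, payload 10110 (5 bits).
Byte 2: 0xB9 = 10111001 (10xxxxxx ✓), payload 111001.
Concatenate: 10110111001 = 0x5B9 (11 bits → U+05B9).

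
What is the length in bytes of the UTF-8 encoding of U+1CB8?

3

U+1CB8 = 0x1CB8. UTF-8 uses 1 byte below 0x80, 2 below 0x800, 3 below 0x10000, 4 up to 0x10FFFF. 0x1CB8 is in U+0800–U+FFFF → 3 bytes.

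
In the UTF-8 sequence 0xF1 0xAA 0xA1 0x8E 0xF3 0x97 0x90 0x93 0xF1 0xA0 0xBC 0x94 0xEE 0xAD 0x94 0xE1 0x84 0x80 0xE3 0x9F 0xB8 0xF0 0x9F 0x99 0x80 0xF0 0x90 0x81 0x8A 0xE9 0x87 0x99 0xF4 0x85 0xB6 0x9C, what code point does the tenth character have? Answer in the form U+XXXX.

U+105D9C

Offset 0: leading byte 0xF1 = 11110001 → 4-byte char #1 = F1 AA A1 8E.
Offset 4: leading byte 0xF3 = 11110011 → 4-byte char #2 = F3 97 90 93.
Offset 8: leading byte 0xF1 = 11110001 → 4-byte char #3 = F1 A0 BC 94.
Offset 12: leading byte 0xEE = 11101110 → 3-byte char #4 = EE AD 94.
Offset 15: leading byte 0xE1 = 11100001 → 3-byte char #5 = E1 84 80.
Offset 18: leading byte 0xE3 = 11100011 → 3-byte char #6 = E3 9F B8.
Offset 21: leading byte 0xF0 = 11110000 → 4-byte char #7 = F0 9F 99 80.
Offset 25: leading byte 0xF0 = 11110000 → 4-byte char #8 = F0 90 81 8A.
Offset 29: leading byte 0xE9 = 11101001 → 3-byte char #9 = E9 87 99.
Offset 32: leading byte 0xF4 = 11110100 → 4-byte char #10 = F4 85 B6 9C.
Leading byte 0xF4 = 11110100 matches 11110xxx → 4-byte sequence.
Byte 1: 0xF4 = 11110100, payload 100 (3 bits).
Byte 2: 0x85 = 10000101 (10xxxxxx ✓), payload 000101.
Byte 3: 0xB6 = 10110110 (10xxxxxx ✓), payload 110110.
Byte 4: 0x9C = 10011100 (10xxxxxx ✓), payload 011100.
Concatenate: 100000101110110011100 = 0x105D9C (21 bits → U+105D9C).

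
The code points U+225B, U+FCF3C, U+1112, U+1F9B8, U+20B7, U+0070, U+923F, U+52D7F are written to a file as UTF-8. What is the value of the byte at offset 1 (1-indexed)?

0xE2

1-indexed offset 1 is 0-indexed offset 0.
U+225B → 3-byte form E2 89 9B at offsets 0–2.
Offset 0 falls in char 1's range; it's byte 1 of E2 89 9B = 0xE2.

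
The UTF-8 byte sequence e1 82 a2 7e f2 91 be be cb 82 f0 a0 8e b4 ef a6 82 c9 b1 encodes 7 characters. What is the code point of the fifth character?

Offset 0: leading byte 0xE1 = 11100001 → 3-byte char #1 = E1 82 A2.
Offset 3: leading byte 0x7E = 01111110 → 1-byte char #2 = 7E.
Offset 4: leading byte 0xF2 = 11110010 → 4-byte char #3 = F2 91 BE BE.
Offset 8: leading byte 0xCB = 11001011 → 2-byte char #4 = CB 82.
Offset 10: leading byte 0xF0 = 11110000 → 4-byte char #5 = F0 A0 8E B4.
Leading byte 0xF0 = 11110000 matches 11110xxx → 4-byte sequence.
Byte 1: 0xF0 = 11110000, payload 000 (3 bits).
Byte 2: 0xA0 = 10100000 (10xxxxxx ✓), payload 100000.
Byte 3: 0x8E = 10001110 (10xxxxxx ✓), payload 001110.
Byte 4: 0xB4 = 10110100 (10xxxxxx ✓), payload 110100.
Concatenate: 000100000001110110100 = 0x203B4 (21 bits → U+203B4).

U+203B4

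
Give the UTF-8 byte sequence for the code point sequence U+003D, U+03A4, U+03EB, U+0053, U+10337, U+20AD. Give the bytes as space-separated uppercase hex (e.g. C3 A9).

3D CE A4 CF AB 53 F0 90 8C B7 E2 82 AD

U+003D: 1-byte form → 3D.
U+03A4: 2-byte form → CE A4.
U+03EB: 2-byte form → CF AB.
U+0053: 1-byte form → 53.
U+10337: 4-byte form → F0 90 8C B7.
U+20AD: 3-byte form → E2 82 AD.
Concatenated (13 bytes): 3D CE A4 CF AB 53 F0 90 8C B7 E2 82 AD.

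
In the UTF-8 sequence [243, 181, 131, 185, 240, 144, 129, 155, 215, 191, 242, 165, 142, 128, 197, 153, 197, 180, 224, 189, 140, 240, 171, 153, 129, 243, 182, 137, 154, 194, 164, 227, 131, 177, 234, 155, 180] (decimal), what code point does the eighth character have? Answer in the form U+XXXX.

Offset 0: leading byte 0xF3 = 11110011 → 4-byte char #1 = F3 B5 83 B9.
Offset 4: leading byte 0xF0 = 11110000 → 4-byte char #2 = F0 90 81 9B.
Offset 8: leading byte 0xD7 = 11010111 → 2-byte char #3 = D7 BF.
Offset 10: leading byte 0xF2 = 11110010 → 4-byte char #4 = F2 A5 8E 80.
Offset 14: leading byte 0xC5 = 11000101 → 2-byte char #5 = C5 99.
Offset 16: leading byte 0xC5 = 11000101 → 2-byte char #6 = C5 B4.
Offset 18: leading byte 0xE0 = 11100000 → 3-byte char #7 = E0 BD 8C.
Offset 21: leading byte 0xF0 = 11110000 → 4-byte char #8 = F0 AB 99 81.
Leading byte 0xF0 = 11110000 matches 11110xxx → 4-byte sequence.
Byte 1: 0xF0 = 11110000, payload 000 (3 bits).
Byte 2: 0xAB = 10101011 (10xxxxxx ✓), payload 101011.
Byte 3: 0x99 = 10011001 (10xxxxxx ✓), payload 011001.
Byte 4: 0x81 = 10000001 (10xxxxxx ✓), payload 000001.
Concatenate: 000101011011001000001 = 0x2B641 (21 bits → U+2B641).

U+2B641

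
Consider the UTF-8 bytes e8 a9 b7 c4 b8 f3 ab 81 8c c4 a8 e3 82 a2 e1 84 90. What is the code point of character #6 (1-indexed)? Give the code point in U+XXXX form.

Offset 0: leading byte 0xE8 = 11101000 → 3-byte char #1 = E8 A9 B7.
Offset 3: leading byte 0xC4 = 11000100 → 2-byte char #2 = C4 B8.
Offset 5: leading byte 0xF3 = 11110011 → 4-byte char #3 = F3 AB 81 8C.
Offset 9: leading byte 0xC4 = 11000100 → 2-byte char #4 = C4 A8.
Offset 11: leading byte 0xE3 = 11100011 → 3-byte char #5 = E3 82 A2.
Offset 14: leading byte 0xE1 = 11100001 → 3-byte char #6 = E1 84 90.
Leading byte 0xE1 = 11100001 matches 1110xxxx → 3-byte sequence.
Byte 1: 0xE1 = 11100001, payload 0001 (4 bits).
Byte 2: 0x84 = 10000100 (10xxxxxx ✓), payload 000100.
Byte 3: 0x90 = 10010000 (10xxxxxx ✓), payload 010000.
Concatenate: 0001000100010000 = 0x1110 (16 bits → U+1110).

U+1110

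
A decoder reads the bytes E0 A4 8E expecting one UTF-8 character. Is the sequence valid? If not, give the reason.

valid

Leading byte 0xE0 = 11100000 → 3-byte form.
Continuation bytes 0xA4=10100100, 0x8E=10001110 all match 10xxxxxx.
Decoded value 0x90E is ≥ 0x800 (shortest form) and not a surrogate.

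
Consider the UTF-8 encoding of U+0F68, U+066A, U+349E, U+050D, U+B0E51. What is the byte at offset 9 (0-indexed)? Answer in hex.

U+0F68 → 3-byte form E0 BD A8 at offsets 0–2.
U+066A → 2-byte form D9 AA at offsets 3–4.
U+349E → 3-byte form E3 92 9E at offsets 5–7.
U+050D → 2-byte form D4 8D at offsets 8–9.
Offset 9 falls in char 4's range; it's byte 2 of D4 8D = 0x8D.

0x8D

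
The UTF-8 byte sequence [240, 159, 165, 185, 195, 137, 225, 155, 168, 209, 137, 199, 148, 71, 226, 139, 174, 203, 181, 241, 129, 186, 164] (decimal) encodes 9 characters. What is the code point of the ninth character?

Offset 0: leading byte 0xF0 = 11110000 → 4-byte char #1 = F0 9F A5 B9.
Offset 4: leading byte 0xC3 = 11000011 → 2-byte char #2 = C3 89.
Offset 6: leading byte 0xE1 = 11100001 → 3-byte char #3 = E1 9B A8.
Offset 9: leading byte 0xD1 = 11010001 → 2-byte char #4 = D1 89.
Offset 11: leading byte 0xC7 = 11000111 → 2-byte char #5 = C7 94.
Offset 13: leading byte 0x47 = 01000111 → 1-byte char #6 = 47.
Offset 14: leading byte 0xE2 = 11100010 → 3-byte char #7 = E2 8B AE.
Offset 17: leading byte 0xCB = 11001011 → 2-byte char #8 = CB B5.
Offset 19: leading byte 0xF1 = 11110001 → 4-byte char #9 = F1 81 BA A4.
Leading byte 0xF1 = 11110001 matches 11110xxx → 4-byte sequence.
Byte 1: 0xF1 = 11110001, payload 001 (3 bits).
Byte 2: 0x81 = 10000001 (10xxxxxx ✓), payload 000001.
Byte 3: 0xBA = 10111010 (10xxxxxx ✓), payload 111010.
Byte 4: 0xA4 = 10100100 (10xxxxxx ✓), payload 100100.
Concatenate: 001000001111010100100 = 0x41EA4 (21 bits → U+41EA4).

U+41EA4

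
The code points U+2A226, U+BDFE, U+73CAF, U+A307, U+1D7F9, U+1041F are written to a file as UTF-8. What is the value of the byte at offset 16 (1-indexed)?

0x9D

1-indexed offset 16 is 0-indexed offset 15.
U+2A226 → 4-byte form F0 AA 88 A6 at offsets 0–3.
U+BDFE → 3-byte form EB B7 BE at offsets 4–6.
U+73CAF → 4-byte form F1 B3 B2 AF at offsets 7–10.
U+A307 → 3-byte form EA 8C 87 at offsets 11–13.
U+1D7F9 → 4-byte form F0 9D 9F B9 at offsets 14–17.
Offset 15 falls in char 5's range; it's byte 2 of F0 9D 9F B9 = 0x9D.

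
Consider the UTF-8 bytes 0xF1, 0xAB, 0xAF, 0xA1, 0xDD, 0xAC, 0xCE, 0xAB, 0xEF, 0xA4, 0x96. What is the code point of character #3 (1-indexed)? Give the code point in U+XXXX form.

Offset 0: leading byte 0xF1 = 11110001 → 4-byte char #1 = F1 AB AF A1.
Offset 4: leading byte 0xDD = 11011101 → 2-byte char #2 = DD AC.
Offset 6: leading byte 0xCE = 11001110 → 2-byte char #3 = CE AB.
Leading byte 0xCE = 11001110 matches 110xxxxx → 2-byte sequence.
Byte 1: 0xCE = 11001110, payload 01110 (5 bits).
Byte 2: 0xAB = 10101011 (10xxxxxx ✓), payload 101011.
Concatenate: 01110101011 = 0x3AB (11 bits → U+03AB).

U+03AB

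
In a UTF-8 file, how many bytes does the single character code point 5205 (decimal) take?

U+1455 = 0x1455. UTF-8 uses 1 byte below 0x80, 2 below 0x800, 3 below 0x10000, 4 up to 0x10FFFF. 0x1455 is in U+0800–U+FFFF → 3 bytes.

3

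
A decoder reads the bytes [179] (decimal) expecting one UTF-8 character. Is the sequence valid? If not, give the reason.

invalid (continuation byte with no leading byte)

Byte 0xB3 = 10110011 has the form 10xxxxxx — a continuation byte — but there is no preceding leading byte.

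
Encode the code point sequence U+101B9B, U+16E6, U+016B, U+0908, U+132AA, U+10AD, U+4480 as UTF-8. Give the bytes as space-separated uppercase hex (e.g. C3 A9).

F4 81 AE 9B E1 9B A6 C5 AB E0 A4 88 F0 93 8A AA E1 82 AD E4 92 80

U+101B9B: 4-byte form → F4 81 AE 9B.
U+16E6: 3-byte form → E1 9B A6.
U+016B: 2-byte form → C5 AB.
U+0908: 3-byte form → E0 A4 88.
U+132AA: 4-byte form → F0 93 8A AA.
U+10AD: 3-byte form → E1 82 AD.
U+4480: 3-byte form → E4 92 80.
Concatenated (22 bytes): F4 81 AE 9B E1 9B A6 C5 AB E0 A4 88 F0 93 8A AA E1 82 AD E4 92 80.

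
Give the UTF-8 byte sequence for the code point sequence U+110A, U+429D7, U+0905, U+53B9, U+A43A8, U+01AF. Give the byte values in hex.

E1 84 8A F1 82 A7 97 E0 A4 85 E5 8E B9 F2 A4 8E A8 C6 AF

U+110A: 3-byte form → E1 84 8A.
U+429D7: 4-byte form → F1 82 A7 97.
U+0905: 3-byte form → E0 A4 85.
U+53B9: 3-byte form → E5 8E B9.
U+A43A8: 4-byte form → F2 A4 8E A8.
U+01AF: 2-byte form → C6 AF.
Concatenated (19 bytes): E1 84 8A F1 82 A7 97 E0 A4 85 E5 8E B9 F2 A4 8E A8 C6 AF.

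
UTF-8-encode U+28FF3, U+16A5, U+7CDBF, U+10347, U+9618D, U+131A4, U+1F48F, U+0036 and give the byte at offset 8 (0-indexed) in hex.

0xBC

U+28FF3 → 4-byte form F0 A8 BF B3 at offsets 0–3.
U+16A5 → 3-byte form E1 9A A5 at offsets 4–6.
U+7CDBF → 4-byte form F1 BC B6 BF at offsets 7–10.
Offset 8 falls in char 3's range; it's byte 2 of F1 BC B6 BF = 0xBC.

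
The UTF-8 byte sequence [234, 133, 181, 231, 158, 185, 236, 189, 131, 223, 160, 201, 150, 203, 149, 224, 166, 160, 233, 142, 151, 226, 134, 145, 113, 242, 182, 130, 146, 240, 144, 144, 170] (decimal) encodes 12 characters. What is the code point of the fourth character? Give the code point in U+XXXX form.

Offset 0: leading byte 0xEA = 11101010 → 3-byte char #1 = EA 85 B5.
Offset 3: leading byte 0xE7 = 11100111 → 3-byte char #2 = E7 9E B9.
Offset 6: leading byte 0xEC = 11101100 → 3-byte char #3 = EC BD 83.
Offset 9: leading byte 0xDF = 11011111 → 2-byte char #4 = DF A0.
Leading byte 0xDF = 11011111 matches 110xxxxx → 2-byte sequence.
Byte 1: 0xDF = 11011111, payload 11111 (5 bits).
Byte 2: 0xA0 = 10100000 (10xxxxxx ✓), payload 100000.
Concatenate: 11111100000 = 0x7E0 (11 bits → U+07E0).

U+07E0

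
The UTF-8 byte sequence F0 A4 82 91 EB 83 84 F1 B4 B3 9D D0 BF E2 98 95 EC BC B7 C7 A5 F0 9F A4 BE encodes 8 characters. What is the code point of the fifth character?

Offset 0: leading byte 0xF0 = 11110000 → 4-byte char #1 = F0 A4 82 91.
Offset 4: leading byte 0xEB = 11101011 → 3-byte char #2 = EB 83 84.
Offset 7: leading byte 0xF1 = 11110001 → 4-byte char #3 = F1 B4 B3 9D.
Offset 11: leading byte 0xD0 = 11010000 → 2-byte char #4 = D0 BF.
Offset 13: leading byte 0xE2 = 11100010 → 3-byte char #5 = E2 98 95.
Leading byte 0xE2 = 11100010 matches 1110xxxx → 3-byte sequence.
Byte 1: 0xE2 = 11100010, payload 0010 (4 bits).
Byte 2: 0x98 = 10011000 (10xxxxxx ✓), payload 011000.
Byte 3: 0x95 = 10010101 (10xxxxxx ✓), payload 010101.
Concatenate: 0010011000010101 = 0x2615 (16 bits → U+2615).

U+2615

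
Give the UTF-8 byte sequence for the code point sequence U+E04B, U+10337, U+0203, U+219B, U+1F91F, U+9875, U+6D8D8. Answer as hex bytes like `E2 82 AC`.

EE 81 8B F0 90 8C B7 C8 83 E2 86 9B F0 9F A4 9F E9 A1 B5 F1 AD A3 98

U+E04B: 3-byte form → EE 81 8B.
U+10337: 4-byte form → F0 90 8C B7.
U+0203: 2-byte form → C8 83.
U+219B: 3-byte form → E2 86 9B.
U+1F91F: 4-byte form → F0 9F A4 9F.
U+9875: 3-byte form → E9 A1 B5.
U+6D8D8: 4-byte form → F1 AD A3 98.
Concatenated (23 bytes): EE 81 8B F0 90 8C B7 C8 83 E2 86 9B F0 9F A4 9F E9 A1 B5 F1 AD A3 98.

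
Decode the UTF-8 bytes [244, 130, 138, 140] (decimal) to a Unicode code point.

Leading byte 0xF4 = 11110100 matches 11110xxx → 4-byte sequence.
Byte 1: 0xF4 = 11110100, payload 100 (3 bits).
Byte 2: 0x82 = 10000010 (10xxxxxx ✓), payload 000010.
Byte 3: 0x8A = 10001010 (10xxxxxx ✓), payload 001010.
Byte 4: 0x8C = 10001100 (10xxxxxx ✓), payload 001100.
Concatenate: 100000010001010001100 = 0x10228C (21 bits → U+10228C).

U+10228C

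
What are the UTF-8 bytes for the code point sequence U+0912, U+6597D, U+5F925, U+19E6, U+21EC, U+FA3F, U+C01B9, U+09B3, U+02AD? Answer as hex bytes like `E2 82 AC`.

U+0912: 3-byte form → E0 A4 92.
U+6597D: 4-byte form → F1 A5 A5 BD.
U+5F925: 4-byte form → F1 9F A4 A5.
U+19E6: 3-byte form → E1 A7 A6.
U+21EC: 3-byte form → E2 87 AC.
U+FA3F: 3-byte form → EF A8 BF.
U+C01B9: 4-byte form → F3 80 86 B9.
U+09B3: 3-byte form → E0 A6 B3.
U+02AD: 2-byte form → CA AD.
Concatenated (29 bytes): E0 A4 92 F1 A5 A5 BD F1 9F A4 A5 E1 A7 A6 E2 87 AC EF A8 BF F3 80 86 B9 E0 A6 B3 CA AD.

E0 A4 92 F1 A5 A5 BD F1 9F A4 A5 E1 A7 A6 E2 87 AC EF A8 BF F3 80 86 B9 E0 A6 B3 CA AD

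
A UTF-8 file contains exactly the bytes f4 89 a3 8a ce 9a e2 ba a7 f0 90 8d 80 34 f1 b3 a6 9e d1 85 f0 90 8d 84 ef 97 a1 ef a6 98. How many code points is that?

10

Byte at offset 0: 0xF4 = 11110100 → 4-byte char (#1). Advance 4.
Byte at offset 4: 0xCE = 11001110 → 2-byte char (#2). Advance 2.
Byte at offset 6: 0xE2 = 11100010 → 3-byte char (#3). Advance 3.
Byte at offset 9: 0xF0 = 11110000 → 4-byte char (#4). Advance 4.
Byte at offset 13: 0x34 = 00110100 → 1-byte char (#5). Advance 1.
Byte at offset 14: 0xF1 = 11110001 → 4-byte char (#6). Advance 4.
Byte at offset 18: 0xD1 = 11010001 → 2-byte char (#7). Advance 2.
Byte at offset 20: 0xF0 = 11110000 → 4-byte char (#8). Advance 4.
Byte at offset 24: 0xEF = 11101111 → 3-byte char (#9). Advance 3.
Byte at offset 27: 0xEF = 11101111 → 3-byte char (#10). Advance 3.
Reached end at offset 30 after 10 code points.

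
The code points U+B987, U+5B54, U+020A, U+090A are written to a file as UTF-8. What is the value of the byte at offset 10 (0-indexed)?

0x8A

U+B987 → 3-byte form EB A6 87 at offsets 0–2.
U+5B54 → 3-byte form E5 AD 94 at offsets 3–5.
U+020A → 2-byte form C8 8A at offsets 6–7.
U+090A → 3-byte form E0 A4 8A at offsets 8–10.
Offset 10 falls in char 4's range; it's byte 3 of E0 A4 8A = 0x8A.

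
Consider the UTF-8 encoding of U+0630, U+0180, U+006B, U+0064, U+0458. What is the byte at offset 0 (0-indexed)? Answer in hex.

0xD8

U+0630 → 2-byte form D8 B0 at offsets 0–1.
Offset 0 falls in char 1's range; it's byte 1 of D8 B0 = 0xD8.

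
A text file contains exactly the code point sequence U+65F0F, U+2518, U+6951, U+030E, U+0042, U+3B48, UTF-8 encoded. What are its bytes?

F1 A5 BC 8F E2 94 98 E6 A5 91 CC 8E 42 E3 AD 88

U+65F0F: 4-byte form → F1 A5 BC 8F.
U+2518: 3-byte form → E2 94 98.
U+6951: 3-byte form → E6 A5 91.
U+030E: 2-byte form → CC 8E.
U+0042: 1-byte form → 42.
U+3B48: 3-byte form → E3 AD 88.
Concatenated (16 bytes): F1 A5 BC 8F E2 94 98 E6 A5 91 CC 8E 42 E3 AD 88.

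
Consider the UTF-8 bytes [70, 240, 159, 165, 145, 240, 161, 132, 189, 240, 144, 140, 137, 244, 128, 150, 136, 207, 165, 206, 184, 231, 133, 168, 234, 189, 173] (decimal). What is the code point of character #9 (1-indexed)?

Offset 0: leading byte 0x46 = 01000110 → 1-byte char #1 = 46.
Offset 1: leading byte 0xF0 = 11110000 → 4-byte char #2 = F0 9F A5 91.
Offset 5: leading byte 0xF0 = 11110000 → 4-byte char #3 = F0 A1 84 BD.
Offset 9: leading byte 0xF0 = 11110000 → 4-byte char #4 = F0 90 8C 89.
Offset 13: leading byte 0xF4 = 11110100 → 4-byte char #5 = F4 80 96 88.
Offset 17: leading byte 0xCF = 11001111 → 2-byte char #6 = CF A5.
Offset 19: leading byte 0xCE = 11001110 → 2-byte char #7 = CE B8.
Offset 21: leading byte 0xE7 = 11100111 → 3-byte char #8 = E7 85 A8.
Offset 24: leading byte 0xEA = 11101010 → 3-byte char #9 = EA BD AD.
Leading byte 0xEA = 11101010 matches 1110xxxx → 3-byte sequence.
Byte 1: 0xEA = 11101010, payload 1010 (4 bits).
Byte 2: 0xBD = 10111101 (10xxxxxx ✓), payload 111101.
Byte 3: 0xAD = 10101101 (10xxxxxx ✓), payload 101101.
Concatenate: 1010111101101101 = 0xAF6D (16 bits → U+AF6D).

U+AF6D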